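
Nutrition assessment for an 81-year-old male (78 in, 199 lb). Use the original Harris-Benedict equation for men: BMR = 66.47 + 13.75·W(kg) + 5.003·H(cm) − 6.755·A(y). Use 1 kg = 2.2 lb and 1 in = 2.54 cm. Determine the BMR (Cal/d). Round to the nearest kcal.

1754 Cal/d

Convert to metric: weight = 199 ÷ 2.2 = 90.4545 kg; height = 78 × 2.54 = 198.12 cm.
Harris-Benedict: BMR = 66.47 + 13.75(90.4545) + 5.003(198.12) − 6.755(81) = 1754.2594 kcal/day.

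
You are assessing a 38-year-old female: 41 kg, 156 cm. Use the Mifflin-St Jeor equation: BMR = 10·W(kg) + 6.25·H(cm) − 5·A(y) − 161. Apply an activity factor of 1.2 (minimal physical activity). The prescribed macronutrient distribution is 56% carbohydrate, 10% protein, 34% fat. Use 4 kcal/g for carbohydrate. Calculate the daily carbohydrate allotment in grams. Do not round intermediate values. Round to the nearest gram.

174 g/day

Mifflin-St Jeor (female): BMR = 10(41) + 6.25(156) − 5(38) − 161 = 410 + 975 − 190 − 161 = 1034 kcal/day.
TEE = 1034 × 1.2 = 1240.8 kcal/day.
Carbohydrate energy = 56% × 1240.8 = 694.848 kcal.
Carbohydrate = 694.848 ÷ 4 kcal/g = 173.712 g.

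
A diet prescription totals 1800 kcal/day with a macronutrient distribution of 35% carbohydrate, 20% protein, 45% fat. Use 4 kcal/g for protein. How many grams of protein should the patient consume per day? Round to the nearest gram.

90 g/day

Protein energy = 20% × 1800 = 360 kcal.
At 4 kcal/g: 360 ÷ 4 = 90 g.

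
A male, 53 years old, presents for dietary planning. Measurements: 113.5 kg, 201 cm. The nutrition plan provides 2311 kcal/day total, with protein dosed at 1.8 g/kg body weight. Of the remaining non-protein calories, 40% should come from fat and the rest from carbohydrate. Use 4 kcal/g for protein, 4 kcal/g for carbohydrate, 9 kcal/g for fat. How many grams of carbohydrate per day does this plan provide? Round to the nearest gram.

224 g/day

Protein = 1.8 × 113.5 = 204.3 g → 204.3 × 4 = 817.2 kcal.
Non-protein calories = 2311 − 817.2 = 1493.8 kcal.
Fat: 40% × 1493.8 = 597.52 kcal; carbohydrate: 896.28 kcal.
Carbohydrate: 896.28 kcal ÷ 4 kcal/g = 224.07 g.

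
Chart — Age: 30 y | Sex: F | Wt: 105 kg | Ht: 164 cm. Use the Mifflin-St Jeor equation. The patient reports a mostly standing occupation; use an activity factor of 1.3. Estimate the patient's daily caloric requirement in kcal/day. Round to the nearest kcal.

Mifflin-St Jeor (female): BMR = 10(105) + 6.25(164) − 5(30) − 161 = 1050 + 1025 − 150 − 161 = 1764 kcal/day.
TEE = BMR × activity factor = 1764 × 1.3 = 2293.2 kcal/day.

2293 kcal/day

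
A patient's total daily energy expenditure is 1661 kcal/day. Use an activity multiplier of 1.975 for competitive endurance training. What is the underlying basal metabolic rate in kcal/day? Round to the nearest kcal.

841 kcal/day

BMR = TEE ÷ activity factor = 1661 ÷ 1.975 = 841.0127 kcal/day.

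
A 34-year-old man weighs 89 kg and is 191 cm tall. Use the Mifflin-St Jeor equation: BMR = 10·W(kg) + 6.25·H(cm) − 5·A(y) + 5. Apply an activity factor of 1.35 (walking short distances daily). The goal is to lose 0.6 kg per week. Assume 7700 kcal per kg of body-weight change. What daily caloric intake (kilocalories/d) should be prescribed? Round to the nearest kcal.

Mifflin-St Jeor (male): BMR = 10(89) + 6.25(191) − 5(34) + 5 = 890 + 1193.75 − 170 + 5 = 1918.75 kcal/day.
TEE = 1918.75 × 1.35 = 2590.3125 kcal/day.
Required daily deficit = 0.6 × 7700 ÷ 7 = 660 kcal/day.
Target intake = 2590.3125 − 660 = 1930.3125 kcal/day.

1930 kilocalories/d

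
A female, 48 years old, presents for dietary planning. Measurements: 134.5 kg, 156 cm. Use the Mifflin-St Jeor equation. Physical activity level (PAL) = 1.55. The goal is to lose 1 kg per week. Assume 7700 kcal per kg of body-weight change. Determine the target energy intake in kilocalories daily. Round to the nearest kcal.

1874 kilocalories daily

Mifflin-St Jeor (female): BMR = 10(134.5) + 6.25(156) − 5(48) − 161 = 1345 + 975 − 240 − 161 = 1919 kcal/day.
TEE = 1919 × 1.55 = 2974.45 kcal/day.
Required daily deficit = 1 × 7700 ÷ 7 = 1100 kcal/day.
Target intake = 2974.45 − 1100 = 1874.45 kcal/day.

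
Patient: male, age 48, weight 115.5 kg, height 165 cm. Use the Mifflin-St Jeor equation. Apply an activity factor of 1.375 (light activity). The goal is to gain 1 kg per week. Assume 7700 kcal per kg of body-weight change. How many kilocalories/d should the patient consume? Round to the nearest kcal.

Mifflin-St Jeor (male): BMR = 10(115.5) + 6.25(165) − 5(48) + 5 = 1155 + 1031.25 − 240 + 5 = 1951.25 kcal/day.
TEE = 1951.25 × 1.375 = 2682.9688 kcal/day.
Required daily surplus = 1 × 7700 ÷ 7 = 1100 kcal/day.
Target intake = 2682.9688 + 1100 = 3782.9688 kcal/day.

3783 kilocalories/d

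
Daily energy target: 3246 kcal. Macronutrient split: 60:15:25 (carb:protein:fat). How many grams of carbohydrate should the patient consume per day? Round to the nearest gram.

Carbohydrate energy = 60% × 3246 = 1947.6 kcal.
At 4 kcal/g: 1947.6 ÷ 4 = 486.9 g.

487 g/day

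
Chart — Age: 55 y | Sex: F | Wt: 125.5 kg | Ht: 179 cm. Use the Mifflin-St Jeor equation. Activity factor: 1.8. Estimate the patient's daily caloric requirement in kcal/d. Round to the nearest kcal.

3488 kcal/d

Mifflin-St Jeor (female): BMR = 10(125.5) + 6.25(179) − 5(55) − 161 = 1255 + 1118.75 − 275 − 161 = 1937.75 kcal/day.
TEE = BMR × activity factor = 1937.75 × 1.8 = 3487.95 kcal/day.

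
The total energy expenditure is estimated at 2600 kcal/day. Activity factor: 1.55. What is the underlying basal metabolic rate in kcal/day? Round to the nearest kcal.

BMR = TEE ÷ activity factor = 2600 ÷ 1.55 = 1677.4194 kcal/day.

1677 kcal/day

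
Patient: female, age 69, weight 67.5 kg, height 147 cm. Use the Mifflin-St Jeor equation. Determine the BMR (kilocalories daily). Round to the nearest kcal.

1088 kilocalories daily

Mifflin-St Jeor (female): BMR = 10(67.5) + 6.25(147) − 5(69) − 161 = 675 + 918.75 − 345 − 161 = 1087.75 kcal/day.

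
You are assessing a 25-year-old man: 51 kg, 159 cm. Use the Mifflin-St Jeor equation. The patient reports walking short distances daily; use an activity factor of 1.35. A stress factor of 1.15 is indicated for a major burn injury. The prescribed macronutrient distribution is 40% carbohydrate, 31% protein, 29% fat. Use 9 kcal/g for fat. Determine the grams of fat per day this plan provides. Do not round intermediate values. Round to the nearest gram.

69 g/day

Mifflin-St Jeor (male): BMR = 10(51) + 6.25(159) − 5(25) + 5 = 510 + 993.75 − 125 + 5 = 1383.75 kcal/day.
TEE = 1383.75 × 1.35 = 1868.0625 kcal/day.
With stress factor 1.15: 1868.0625 × 1.15 = 2148.2719 kcal/day.
Fat energy = 29% × 2148.2719 = 622.9988 kcal.
Fat = 622.9988 ÷ 9 kcal/g = 69.2221 g.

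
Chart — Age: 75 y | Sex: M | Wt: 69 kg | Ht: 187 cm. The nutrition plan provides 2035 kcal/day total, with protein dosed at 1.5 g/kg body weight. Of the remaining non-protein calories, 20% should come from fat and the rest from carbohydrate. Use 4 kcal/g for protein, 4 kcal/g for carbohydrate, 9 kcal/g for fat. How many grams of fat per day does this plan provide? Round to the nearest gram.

Protein = 1.5 × 69 = 103.5 g → 103.5 × 4 = 414 kcal.
Non-protein calories = 2035 − 414 = 1621 kcal.
Fat: 20% × 1621 = 324.2 kcal; carbohydrate: 1296.8 kcal.
Fat: 324.2 kcal ÷ 9 kcal/g = 36.0222 g.

36 g/day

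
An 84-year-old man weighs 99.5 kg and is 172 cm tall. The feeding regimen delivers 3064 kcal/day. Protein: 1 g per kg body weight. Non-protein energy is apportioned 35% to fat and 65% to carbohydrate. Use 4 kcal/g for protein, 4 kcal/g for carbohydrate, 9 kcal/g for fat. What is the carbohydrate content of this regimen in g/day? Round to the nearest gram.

Protein = 1 × 99.5 = 99.5 g → 99.5 × 4 = 398 kcal.
Non-protein calories = 3064 − 398 = 2666 kcal.
Fat: 35% × 2666 = 933.1 kcal; carbohydrate: 1732.9 kcal.
Carbohydrate: 1732.9 kcal ÷ 4 kcal/g = 433.225 g.

433 g/day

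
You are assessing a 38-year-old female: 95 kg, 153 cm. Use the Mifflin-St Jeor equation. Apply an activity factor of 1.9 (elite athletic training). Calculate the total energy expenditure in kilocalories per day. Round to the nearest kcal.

Mifflin-St Jeor (female): BMR = 10(95) + 6.25(153) − 5(38) − 161 = 950 + 956.25 − 190 − 161 = 1555.25 kcal/day.
TEE = BMR × activity factor = 1555.25 × 1.9 = 2954.975 kcal/day.

2955 kilocalories per day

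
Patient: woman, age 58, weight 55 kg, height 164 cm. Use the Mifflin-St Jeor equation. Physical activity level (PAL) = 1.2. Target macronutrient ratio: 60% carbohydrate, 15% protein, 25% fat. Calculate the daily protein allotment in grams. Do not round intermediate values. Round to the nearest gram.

Mifflin-St Jeor (female): BMR = 10(55) + 6.25(164) − 5(58) − 161 = 550 + 1025 − 290 − 161 = 1124 kcal/day.
TEE = 1124 × 1.2 = 1348.8 kcal/day.
Protein energy = 15% × 1348.8 = 202.32 kcal.
Protein = 202.32 ÷ 4 kcal/g = 50.58 g.

51 g/day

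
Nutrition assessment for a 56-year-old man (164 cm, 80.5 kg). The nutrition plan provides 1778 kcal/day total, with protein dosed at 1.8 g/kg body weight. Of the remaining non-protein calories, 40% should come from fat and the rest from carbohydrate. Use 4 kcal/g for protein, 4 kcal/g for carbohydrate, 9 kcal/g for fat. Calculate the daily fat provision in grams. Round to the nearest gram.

53 g/day

Protein = 1.8 × 80.5 = 144.9 g → 144.9 × 4 = 579.6 kcal.
Non-protein calories = 1778 − 579.6 = 1198.4 kcal.
Fat: 40% × 1198.4 = 479.36 kcal; carbohydrate: 719.04 kcal.
Fat: 479.36 kcal ÷ 9 kcal/g = 53.2622 g.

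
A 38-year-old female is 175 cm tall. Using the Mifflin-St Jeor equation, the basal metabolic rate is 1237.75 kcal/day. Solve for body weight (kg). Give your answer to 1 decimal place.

49.5 kg

1237.75 = 10·W + 6.25(175) − 5(38) − 161
10·W = 1237.75 − 742.75 = 495, so W = 49.5 kg.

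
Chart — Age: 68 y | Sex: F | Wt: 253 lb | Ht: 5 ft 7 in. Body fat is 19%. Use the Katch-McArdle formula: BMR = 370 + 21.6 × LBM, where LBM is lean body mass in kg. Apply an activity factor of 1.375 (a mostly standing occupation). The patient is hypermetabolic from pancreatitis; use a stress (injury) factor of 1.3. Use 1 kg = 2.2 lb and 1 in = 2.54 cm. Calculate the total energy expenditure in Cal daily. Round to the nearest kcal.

4258 Cal daily

Convert to metric: weight = 253 ÷ 2.2 = 115 kg; height = (5×12 + 7) × 2.54 = 67 × 2.54 = 170.18 cm.
LBM = 115 × (1 − 0.19) = 93.15 kg. Katch-McArdle: BMR = 370 + 21.6 × 93.15 = 2382.04 kcal/day.
TEE = BMR × activity factor = 2382.04 × 1.375 = 3275.305 kcal/day.
Apply stress factor: 3275.305 × 1.3 = 4257.8965 kcal/day.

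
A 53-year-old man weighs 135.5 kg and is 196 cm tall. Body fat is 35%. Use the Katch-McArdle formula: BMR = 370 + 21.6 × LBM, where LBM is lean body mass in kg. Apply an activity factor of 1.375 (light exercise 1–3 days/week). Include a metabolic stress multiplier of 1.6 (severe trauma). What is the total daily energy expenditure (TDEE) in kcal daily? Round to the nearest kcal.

4999 kcal daily

LBM = 135.5 × (1 − 0.35) = 88.075 kg. Katch-McArdle: BMR = 370 + 21.6 × 88.075 = 2272.42 kcal/day.
TEE = BMR × activity factor = 2272.42 × 1.375 = 3124.5775 kcal/day.
Apply stress factor: 3124.5775 × 1.6 = 4999.324 kcal/day.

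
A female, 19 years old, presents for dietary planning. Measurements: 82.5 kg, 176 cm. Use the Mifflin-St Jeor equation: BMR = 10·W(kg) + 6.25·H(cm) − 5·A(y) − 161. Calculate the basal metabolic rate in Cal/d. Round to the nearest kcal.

1669 Cal/d

Mifflin-St Jeor (female): BMR = 10(82.5) + 6.25(176) − 5(19) − 161 = 825 + 1100 − 95 − 161 = 1669 kcal/day.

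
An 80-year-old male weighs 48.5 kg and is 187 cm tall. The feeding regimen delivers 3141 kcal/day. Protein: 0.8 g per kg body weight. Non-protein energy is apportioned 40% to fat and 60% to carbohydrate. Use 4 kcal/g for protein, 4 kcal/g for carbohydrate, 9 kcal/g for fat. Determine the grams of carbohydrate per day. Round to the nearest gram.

448 g/day

Protein = 0.8 × 48.5 = 38.8 g → 38.8 × 4 = 155.2 kcal.
Non-protein calories = 3141 − 155.2 = 2985.8 kcal.
Fat: 40% × 2985.8 = 1194.32 kcal; carbohydrate: 1791.48 kcal.
Carbohydrate: 1791.48 kcal ÷ 4 kcal/g = 447.87 g.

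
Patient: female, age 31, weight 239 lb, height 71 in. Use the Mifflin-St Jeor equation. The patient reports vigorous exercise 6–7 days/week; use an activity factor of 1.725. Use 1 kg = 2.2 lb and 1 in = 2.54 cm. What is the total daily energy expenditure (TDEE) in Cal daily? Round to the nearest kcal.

3273 Cal daily

Convert to metric: weight = 239 ÷ 2.2 = 108.6364 kg; height = 71 × 2.54 = 180.34 cm.
Mifflin-St Jeor (female): BMR = 10(108.6364) + 6.25(180.34) − 5(31) − 161 = 1086.3636 + 1127.125 − 155 − 161 = 1897.4886 kcal/day.
TEE = BMR × activity factor = 1897.4886 × 1.725 = 3273.1679 kcal/day.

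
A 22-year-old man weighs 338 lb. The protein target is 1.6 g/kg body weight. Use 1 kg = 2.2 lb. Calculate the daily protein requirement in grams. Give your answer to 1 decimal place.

245.8 g/day

Weight in kg = 338 ÷ 2.2 = 153.6364 kg.
Protein = 1.6 g/kg × 153.6364 kg = 245.8182 g/day.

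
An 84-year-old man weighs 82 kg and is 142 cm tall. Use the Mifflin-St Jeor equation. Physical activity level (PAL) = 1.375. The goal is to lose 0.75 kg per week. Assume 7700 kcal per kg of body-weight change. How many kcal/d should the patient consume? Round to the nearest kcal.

Mifflin-St Jeor (male): BMR = 10(82) + 6.25(142) − 5(84) + 5 = 820 + 887.5 − 420 + 5 = 1292.5 kcal/day.
TEE = 1292.5 × 1.375 = 1777.1875 kcal/day.
Required daily deficit = 0.75 × 7700 ÷ 7 = 825 kcal/day.
Target intake = 1777.1875 − 825 = 952.1875 kcal/day.

952 kcal/d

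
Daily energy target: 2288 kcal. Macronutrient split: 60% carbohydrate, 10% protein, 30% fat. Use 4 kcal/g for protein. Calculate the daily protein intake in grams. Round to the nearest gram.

57 g/day

Protein energy = 10% × 2288 = 228.8 kcal.
At 4 kcal/g: 228.8 ÷ 4 = 57.2 g.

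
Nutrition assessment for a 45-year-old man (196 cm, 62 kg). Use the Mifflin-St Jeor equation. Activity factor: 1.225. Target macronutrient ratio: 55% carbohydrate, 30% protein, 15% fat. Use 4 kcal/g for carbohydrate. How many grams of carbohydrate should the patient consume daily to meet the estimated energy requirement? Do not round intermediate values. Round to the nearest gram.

Mifflin-St Jeor (male): BMR = 10(62) + 6.25(196) − 5(45) + 5 = 620 + 1225 − 225 + 5 = 1625 kcal/day.
TEE = 1625 × 1.225 = 1990.625 kcal/day.
Carbohydrate energy = 55% × 1990.625 = 1094.8438 kcal.
Carbohydrate = 1094.8438 ÷ 4 kcal/g = 273.7109 g.

274 g/day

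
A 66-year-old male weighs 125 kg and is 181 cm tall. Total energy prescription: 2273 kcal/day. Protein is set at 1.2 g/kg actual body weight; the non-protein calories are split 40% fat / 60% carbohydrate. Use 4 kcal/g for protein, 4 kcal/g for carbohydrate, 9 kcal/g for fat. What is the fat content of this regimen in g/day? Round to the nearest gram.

Protein = 1.2 × 125 = 150 g → 150 × 4 = 600 kcal.
Non-protein calories = 2273 − 600 = 1673 kcal.
Fat: 40% × 1673 = 669.2 kcal; carbohydrate: 1003.8 kcal.
Fat: 669.2 kcal ÷ 9 kcal/g = 74.3556 g.

74 g/day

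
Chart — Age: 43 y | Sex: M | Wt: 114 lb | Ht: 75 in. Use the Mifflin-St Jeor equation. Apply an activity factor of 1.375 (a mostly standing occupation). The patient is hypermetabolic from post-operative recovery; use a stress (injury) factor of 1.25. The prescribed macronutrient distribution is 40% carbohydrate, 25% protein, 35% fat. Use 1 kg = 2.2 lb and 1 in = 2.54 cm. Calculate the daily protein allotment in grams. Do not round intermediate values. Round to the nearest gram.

Convert to metric: weight = 114 ÷ 2.2 = 51.8182 kg; height = 75 × 2.54 = 190.5 cm.
Mifflin-St Jeor (male): BMR = 10(51.8182) + 6.25(190.5) − 5(43) + 5 = 518.1818 + 1190.625 − 215 + 5 = 1498.8068 kcal/day.
TEE = 1498.8068 × 1.375 = 2060.8594 kcal/day.
With stress factor 1.25: 2060.8594 × 1.25 = 2576.0742 kcal/day.
Protein energy = 25% × 2576.0742 = 644.0186 kcal.
Protein = 644.0186 ÷ 4 kcal/g = 161.0046 g.

161 g/day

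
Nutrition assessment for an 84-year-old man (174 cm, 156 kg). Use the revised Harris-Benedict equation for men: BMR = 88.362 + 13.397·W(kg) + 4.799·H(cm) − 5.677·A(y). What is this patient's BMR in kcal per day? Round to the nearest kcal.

2536 kcal per day

Harris-Benedict: BMR = 88.362 + 13.397(156) + 4.799(174) − 5.677(84) = 2536.452 kcal/day.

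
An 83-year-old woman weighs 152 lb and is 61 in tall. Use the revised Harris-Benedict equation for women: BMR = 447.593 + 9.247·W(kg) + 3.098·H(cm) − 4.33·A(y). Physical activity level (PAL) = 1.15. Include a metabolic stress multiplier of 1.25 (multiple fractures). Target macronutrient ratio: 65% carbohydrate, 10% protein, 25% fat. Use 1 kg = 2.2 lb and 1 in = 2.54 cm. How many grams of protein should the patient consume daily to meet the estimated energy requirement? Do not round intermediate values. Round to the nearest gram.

43 g/day

Convert to metric: weight = 152 ÷ 2.2 = 69.0909 kg; height = 61 × 2.54 = 154.94 cm.
Harris-Benedict: BMR = 447.593 + 9.247(69.0909) + 3.098(154.94) − 4.33(83) = 1207.0908 kcal/day.
TEE = 1207.0908 × 1.15 = 1388.1544 kcal/day.
With stress factor 1.25: 1388.1544 × 1.25 = 1735.193 kcal/day.
Protein energy = 10% × 1735.193 = 173.5193 kcal.
Protein = 173.5193 ÷ 4 kcal/g = 43.3798 g.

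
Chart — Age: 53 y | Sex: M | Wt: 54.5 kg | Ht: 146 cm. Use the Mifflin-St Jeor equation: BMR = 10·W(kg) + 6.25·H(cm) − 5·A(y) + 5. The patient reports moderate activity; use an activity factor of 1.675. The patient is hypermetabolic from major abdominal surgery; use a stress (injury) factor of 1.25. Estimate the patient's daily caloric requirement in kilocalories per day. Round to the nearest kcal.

2507 kilocalories per day

Mifflin-St Jeor (male): BMR = 10(54.5) + 6.25(146) − 5(53) + 5 = 545 + 912.5 − 265 + 5 = 1197.5 kcal/day.
TEE = BMR × activity factor = 1197.5 × 1.675 = 2005.8125 kcal/day.
Apply stress factor: 2005.8125 × 1.25 = 2507.2656 kcal/day.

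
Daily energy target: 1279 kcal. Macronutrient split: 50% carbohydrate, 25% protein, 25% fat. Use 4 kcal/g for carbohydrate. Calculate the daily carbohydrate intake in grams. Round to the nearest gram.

160 g/day

Carbohydrate energy = 50% × 1279 = 639.5 kcal.
At 4 kcal/g: 639.5 ÷ 4 = 159.875 g.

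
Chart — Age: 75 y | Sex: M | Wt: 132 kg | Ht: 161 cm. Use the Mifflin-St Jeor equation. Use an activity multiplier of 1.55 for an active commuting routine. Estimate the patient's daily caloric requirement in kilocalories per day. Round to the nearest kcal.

Mifflin-St Jeor (male): BMR = 10(132) + 6.25(161) − 5(75) + 5 = 1320 + 1006.25 − 375 + 5 = 1956.25 kcal/day.
TEE = BMR × activity factor = 1956.25 × 1.55 = 3032.1875 kcal/day.

3032 kilocalories per day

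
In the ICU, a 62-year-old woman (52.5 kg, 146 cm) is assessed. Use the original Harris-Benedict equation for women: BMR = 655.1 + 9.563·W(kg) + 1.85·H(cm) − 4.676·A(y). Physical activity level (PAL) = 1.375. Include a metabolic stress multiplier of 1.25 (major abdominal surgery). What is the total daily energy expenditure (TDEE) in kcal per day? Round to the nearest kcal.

Harris-Benedict: BMR = 655.1 + 9.563(52.5) + 1.85(146) − 4.676(62) = 1137.3455 kcal/day.
TEE = BMR × activity factor = 1137.3455 × 1.375 = 1563.8501 kcal/day.
Apply stress factor: 1563.8501 × 1.25 = 1954.8126 kcal/day.

1955 kcal per day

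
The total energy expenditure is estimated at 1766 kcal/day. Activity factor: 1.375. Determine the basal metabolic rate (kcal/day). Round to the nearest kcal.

BMR = TEE ÷ activity factor = 1766 ÷ 1.375 = 1284.3636 kcal/day.

1284 kcal/day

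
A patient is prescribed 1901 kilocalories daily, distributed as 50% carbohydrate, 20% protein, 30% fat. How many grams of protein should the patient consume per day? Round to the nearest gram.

Protein energy = 20% × 1901 = 380.2 kcal.
At 4 kcal/g: 380.2 ÷ 4 = 95.05 g.

95 g/day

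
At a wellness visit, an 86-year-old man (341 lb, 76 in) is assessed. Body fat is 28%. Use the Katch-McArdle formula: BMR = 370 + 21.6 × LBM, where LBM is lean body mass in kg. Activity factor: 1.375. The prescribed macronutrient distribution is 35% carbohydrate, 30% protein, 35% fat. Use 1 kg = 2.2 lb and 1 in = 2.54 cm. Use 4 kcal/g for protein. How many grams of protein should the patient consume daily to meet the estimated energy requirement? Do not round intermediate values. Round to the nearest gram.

287 g/day

Convert to metric: weight = 341 ÷ 2.2 = 155 kg; height = 76 × 2.54 = 193.04 cm.
LBM = 155 × (1 − 0.28) = 111.6 kg. Katch-McArdle: BMR = 370 + 21.6 × 111.6 = 2780.56 kcal/day.
TEE = 2780.56 × 1.375 = 3823.27 kcal/day.
Protein energy = 30% × 3823.27 = 1146.981 kcal.
Protein = 1146.981 ÷ 4 kcal/g = 286.7453 g.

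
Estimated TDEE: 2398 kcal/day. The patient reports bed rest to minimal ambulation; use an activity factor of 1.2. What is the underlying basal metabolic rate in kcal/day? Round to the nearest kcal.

BMR = TEE ÷ activity factor = 2398 ÷ 1.2 = 1998.3333 kcal/day.

1998 kcal/day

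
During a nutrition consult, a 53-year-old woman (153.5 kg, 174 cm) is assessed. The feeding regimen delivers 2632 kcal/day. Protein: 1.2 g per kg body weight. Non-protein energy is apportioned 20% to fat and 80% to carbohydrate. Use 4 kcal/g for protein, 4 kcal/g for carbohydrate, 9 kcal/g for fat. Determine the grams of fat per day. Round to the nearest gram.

42 g/day

Protein = 1.2 × 153.5 = 184.2 g → 184.2 × 4 = 736.8 kcal.
Non-protein calories = 2632 − 736.8 = 1895.2 kcal.
Fat: 20% × 1895.2 = 379.04 kcal; carbohydrate: 1516.16 kcal.
Fat: 379.04 kcal ÷ 9 kcal/g = 42.1156 g.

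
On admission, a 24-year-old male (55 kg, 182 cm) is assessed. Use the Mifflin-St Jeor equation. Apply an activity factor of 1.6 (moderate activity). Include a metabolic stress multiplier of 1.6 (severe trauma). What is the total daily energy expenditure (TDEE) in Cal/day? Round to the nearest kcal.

Mifflin-St Jeor (male): BMR = 10(55) + 6.25(182) − 5(24) + 5 = 550 + 1137.5 − 120 + 5 = 1572.5 kcal/day.
TEE = BMR × activity factor = 1572.5 × 1.6 = 2516 kcal/day.
Apply stress factor: 2516 × 1.6 = 4025.6 kcal/day.

4026 Cal/day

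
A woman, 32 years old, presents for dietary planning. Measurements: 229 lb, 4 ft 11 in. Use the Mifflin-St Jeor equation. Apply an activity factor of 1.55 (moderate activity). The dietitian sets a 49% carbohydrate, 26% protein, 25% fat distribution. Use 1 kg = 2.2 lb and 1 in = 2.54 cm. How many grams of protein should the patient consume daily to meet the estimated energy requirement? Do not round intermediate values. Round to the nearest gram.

Convert to metric: weight = 229 ÷ 2.2 = 104.0909 kg; height = (4×12 + 11) × 2.54 = 59 × 2.54 = 149.86 cm.
Mifflin-St Jeor (female): BMR = 10(104.0909) + 6.25(149.86) − 5(32) − 161 = 1040.9091 + 936.625 − 160 − 161 = 1656.5341 kcal/day.
TEE = 1656.5341 × 1.55 = 2567.6278 kcal/day.
Protein energy = 26% × 2567.6278 = 667.5832 kcal.
Protein = 667.5832 ÷ 4 kcal/g = 166.8958 g.

167 g/day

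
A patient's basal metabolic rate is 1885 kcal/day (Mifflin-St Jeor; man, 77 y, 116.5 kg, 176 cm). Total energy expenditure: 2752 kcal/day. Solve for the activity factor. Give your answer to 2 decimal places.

1.46

Activity factor = TEE ÷ BMR = 2752 ÷ 1885 = 1.46.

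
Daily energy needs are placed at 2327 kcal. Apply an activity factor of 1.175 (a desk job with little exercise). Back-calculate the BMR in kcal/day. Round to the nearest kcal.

1980 kcal/day

BMR = TEE ÷ activity factor = 2327 ÷ 1.175 = 1980.4255 kcal/day.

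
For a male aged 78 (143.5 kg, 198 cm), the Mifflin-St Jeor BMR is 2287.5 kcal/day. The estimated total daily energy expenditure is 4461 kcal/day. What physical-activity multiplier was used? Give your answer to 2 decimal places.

Activity factor = TEE ÷ BMR = 4461 ÷ 2287.5 = 1.95.

1.95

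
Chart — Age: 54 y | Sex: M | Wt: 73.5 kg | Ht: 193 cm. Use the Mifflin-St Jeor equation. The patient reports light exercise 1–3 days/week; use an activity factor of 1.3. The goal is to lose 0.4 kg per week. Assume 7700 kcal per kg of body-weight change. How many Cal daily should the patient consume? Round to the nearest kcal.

1739 Cal daily

Mifflin-St Jeor (male): BMR = 10(73.5) + 6.25(193) − 5(54) + 5 = 735 + 1206.25 − 270 + 5 = 1676.25 kcal/day.
TEE = 1676.25 × 1.3 = 2179.125 kcal/day.
Required daily deficit = 0.4 × 7700 ÷ 7 = 440 kcal/day.
Target intake = 2179.125 − 440 = 1739.125 kcal/day.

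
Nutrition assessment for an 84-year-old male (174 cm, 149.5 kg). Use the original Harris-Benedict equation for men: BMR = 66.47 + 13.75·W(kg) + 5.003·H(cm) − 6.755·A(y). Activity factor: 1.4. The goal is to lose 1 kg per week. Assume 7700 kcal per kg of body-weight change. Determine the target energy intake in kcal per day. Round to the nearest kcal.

Harris-Benedict: BMR = 66.47 + 13.75(149.5) + 5.003(174) − 6.755(84) = 2425.197 kcal/day.
TEE = 2425.197 × 1.4 = 3395.2758 kcal/day.
Required daily deficit = 1 × 7700 ÷ 7 = 1100 kcal/day.
Target intake = 3395.2758 − 1100 = 2295.2758 kcal/day.

2295 kcal per day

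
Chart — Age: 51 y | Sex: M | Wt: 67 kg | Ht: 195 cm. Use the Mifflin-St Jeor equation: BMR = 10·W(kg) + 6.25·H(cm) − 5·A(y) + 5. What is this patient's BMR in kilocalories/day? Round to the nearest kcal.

Mifflin-St Jeor (male): BMR = 10(67) + 6.25(195) − 5(51) + 5 = 670 + 1218.75 − 255 + 5 = 1638.75 kcal/day.

1639 kilocalories/day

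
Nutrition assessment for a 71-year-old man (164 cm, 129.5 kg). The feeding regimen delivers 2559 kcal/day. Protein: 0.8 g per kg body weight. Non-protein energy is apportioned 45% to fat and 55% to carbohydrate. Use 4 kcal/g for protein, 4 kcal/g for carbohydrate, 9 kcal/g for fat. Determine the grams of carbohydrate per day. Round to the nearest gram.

295 g/day

Protein = 0.8 × 129.5 = 103.6 g → 103.6 × 4 = 414.4 kcal.
Non-protein calories = 2559 − 414.4 = 2144.6 kcal.
Fat: 45% × 2144.6 = 965.07 kcal; carbohydrate: 1179.53 kcal.
Carbohydrate: 1179.53 kcal ÷ 4 kcal/g = 294.8825 g.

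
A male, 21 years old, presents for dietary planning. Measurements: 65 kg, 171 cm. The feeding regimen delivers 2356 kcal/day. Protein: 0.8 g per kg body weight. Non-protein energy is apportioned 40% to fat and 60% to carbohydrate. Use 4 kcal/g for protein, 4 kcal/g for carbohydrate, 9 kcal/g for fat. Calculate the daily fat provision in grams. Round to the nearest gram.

Protein = 0.8 × 65 = 52 g → 52 × 4 = 208 kcal.
Non-protein calories = 2356 − 208 = 2148 kcal.
Fat: 40% × 2148 = 859.2 kcal; carbohydrate: 1288.8 kcal.
Fat: 859.2 kcal ÷ 9 kcal/g = 95.4667 g.

95 g/day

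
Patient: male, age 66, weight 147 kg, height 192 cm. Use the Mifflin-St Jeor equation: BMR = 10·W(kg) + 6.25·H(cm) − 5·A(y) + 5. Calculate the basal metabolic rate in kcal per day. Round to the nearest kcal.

Mifflin-St Jeor (male): BMR = 10(147) + 6.25(192) − 5(66) + 5 = 1470 + 1200 − 330 + 5 = 2345 kcal/day.

2345 kcal per day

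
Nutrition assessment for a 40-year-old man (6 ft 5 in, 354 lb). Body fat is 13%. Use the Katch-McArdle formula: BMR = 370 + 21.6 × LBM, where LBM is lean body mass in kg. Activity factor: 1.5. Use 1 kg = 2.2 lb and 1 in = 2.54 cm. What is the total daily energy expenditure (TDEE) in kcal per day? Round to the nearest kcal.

5091 kcal per day

Convert to metric: weight = 354 ÷ 2.2 = 160.9091 kg; height = (6×12 + 5) × 2.54 = 77 × 2.54 = 195.58 cm.
LBM = 160.9091 × (1 − 0.13) = 139.9909 kg. Katch-McArdle: BMR = 370 + 21.6 × 139.9909 = 3393.8036 kcal/day.
TEE = BMR × activity factor = 3393.8036 × 1.5 = 5090.7055 kcal/day.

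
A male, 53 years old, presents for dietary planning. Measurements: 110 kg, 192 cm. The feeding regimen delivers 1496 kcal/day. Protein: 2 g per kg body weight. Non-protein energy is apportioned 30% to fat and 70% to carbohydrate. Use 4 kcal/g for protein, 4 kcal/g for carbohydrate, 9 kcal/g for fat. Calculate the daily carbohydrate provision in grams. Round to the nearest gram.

Protein = 2 × 110 = 220 g → 220 × 4 = 880 kcal.
Non-protein calories = 1496 − 880 = 616 kcal.
Fat: 30% × 616 = 184.8 kcal; carbohydrate: 431.2 kcal.
Carbohydrate: 431.2 kcal ÷ 4 kcal/g = 107.8 g.

108 g/day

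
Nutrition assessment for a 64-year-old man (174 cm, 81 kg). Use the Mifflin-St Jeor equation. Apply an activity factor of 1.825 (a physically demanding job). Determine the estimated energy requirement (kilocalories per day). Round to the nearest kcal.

2888 kilocalories per day

Mifflin-St Jeor (male): BMR = 10(81) + 6.25(174) − 5(64) + 5 = 810 + 1087.5 − 320 + 5 = 1582.5 kcal/day.
TEE = BMR × activity factor = 1582.5 × 1.825 = 2888.0625 kcal/day.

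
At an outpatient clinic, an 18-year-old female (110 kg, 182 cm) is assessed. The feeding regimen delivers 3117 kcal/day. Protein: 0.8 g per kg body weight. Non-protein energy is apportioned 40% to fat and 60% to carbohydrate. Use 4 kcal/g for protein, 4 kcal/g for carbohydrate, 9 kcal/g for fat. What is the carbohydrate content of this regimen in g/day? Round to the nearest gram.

415 g/day

Protein = 0.8 × 110 = 88 g → 88 × 4 = 352 kcal.
Non-protein calories = 3117 − 352 = 2765 kcal.
Fat: 40% × 2765 = 1106 kcal; carbohydrate: 1659 kcal.
Carbohydrate: 1659 kcal ÷ 4 kcal/g = 414.75 g.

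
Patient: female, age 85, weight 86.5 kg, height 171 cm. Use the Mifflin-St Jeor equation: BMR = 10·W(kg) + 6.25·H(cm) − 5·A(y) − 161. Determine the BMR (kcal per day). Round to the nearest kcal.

1348 kcal per day

Mifflin-St Jeor (female): BMR = 10(86.5) + 6.25(171) − 5(85) − 161 = 865 + 1068.75 − 425 − 161 = 1347.75 kcal/day.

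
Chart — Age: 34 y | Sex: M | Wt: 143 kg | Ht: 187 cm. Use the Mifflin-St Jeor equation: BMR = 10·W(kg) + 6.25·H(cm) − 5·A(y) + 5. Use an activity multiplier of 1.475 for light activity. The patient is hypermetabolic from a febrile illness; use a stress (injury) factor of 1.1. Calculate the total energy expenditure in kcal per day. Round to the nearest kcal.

3949 kcal per day

Mifflin-St Jeor (male): BMR = 10(143) + 6.25(187) − 5(34) + 5 = 1430 + 1168.75 − 170 + 5 = 2433.75 kcal/day.
TEE = BMR × activity factor = 2433.75 × 1.475 = 3589.7813 kcal/day.
Apply stress factor: 3589.7813 × 1.1 = 3948.7594 kcal/day.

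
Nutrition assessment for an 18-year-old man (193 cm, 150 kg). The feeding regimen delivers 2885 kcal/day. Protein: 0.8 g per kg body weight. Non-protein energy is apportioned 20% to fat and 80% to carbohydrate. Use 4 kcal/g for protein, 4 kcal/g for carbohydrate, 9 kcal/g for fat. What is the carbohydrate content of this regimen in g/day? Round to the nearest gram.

Protein = 0.8 × 150 = 120 g → 120 × 4 = 480 kcal.
Non-protein calories = 2885 − 480 = 2405 kcal.
Fat: 20% × 2405 = 481 kcal; carbohydrate: 1924 kcal.
Carbohydrate: 1924 kcal ÷ 4 kcal/g = 481 g.

481 g/day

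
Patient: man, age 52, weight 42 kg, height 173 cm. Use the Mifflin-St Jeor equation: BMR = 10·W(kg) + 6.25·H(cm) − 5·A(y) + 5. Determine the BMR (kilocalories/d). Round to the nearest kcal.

1246 kilocalories/d

Mifflin-St Jeor (male): BMR = 10(42) + 6.25(173) − 5(52) + 5 = 420 + 1081.25 − 260 + 5 = 1246.25 kcal/day.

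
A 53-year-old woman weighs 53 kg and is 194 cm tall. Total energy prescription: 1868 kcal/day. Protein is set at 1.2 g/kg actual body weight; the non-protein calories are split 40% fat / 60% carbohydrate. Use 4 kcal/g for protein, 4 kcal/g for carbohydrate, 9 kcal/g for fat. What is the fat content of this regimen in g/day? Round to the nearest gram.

72 g/day

Protein = 1.2 × 53 = 63.6 g → 63.6 × 4 = 254.4 kcal.
Non-protein calories = 1868 − 254.4 = 1613.6 kcal.
Fat: 40% × 1613.6 = 645.44 kcal; carbohydrate: 968.16 kcal.
Fat: 645.44 kcal ÷ 9 kcal/g = 71.7156 g.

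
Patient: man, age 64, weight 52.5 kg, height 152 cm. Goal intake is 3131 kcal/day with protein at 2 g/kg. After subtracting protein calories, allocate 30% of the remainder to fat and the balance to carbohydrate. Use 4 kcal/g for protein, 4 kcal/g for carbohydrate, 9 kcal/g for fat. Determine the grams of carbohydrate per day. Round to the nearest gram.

Protein = 2 × 52.5 = 105 g → 105 × 4 = 420 kcal.
Non-protein calories = 3131 − 420 = 2711 kcal.
Fat: 30% × 2711 = 813.3 kcal; carbohydrate: 1897.7 kcal.
Carbohydrate: 1897.7 kcal ÷ 4 kcal/g = 474.425 g.

474 g/day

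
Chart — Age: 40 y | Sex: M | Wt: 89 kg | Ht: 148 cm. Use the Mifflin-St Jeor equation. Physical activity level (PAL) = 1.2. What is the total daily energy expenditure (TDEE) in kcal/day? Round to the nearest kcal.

1944 kcal/day

Mifflin-St Jeor (male): BMR = 10(89) + 6.25(148) − 5(40) + 5 = 890 + 925 − 200 + 5 = 1620 kcal/day.
TEE = BMR × activity factor = 1620 × 1.2 = 1944 kcal/day.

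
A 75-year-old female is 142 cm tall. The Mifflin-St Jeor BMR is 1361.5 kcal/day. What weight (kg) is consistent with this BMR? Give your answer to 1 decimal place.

1361.5 = 10·W + 6.25(142) − 5(75) − 161
10·W = 1361.5 − 351.5 = 1010, so W = 101 kg.

101.0 kg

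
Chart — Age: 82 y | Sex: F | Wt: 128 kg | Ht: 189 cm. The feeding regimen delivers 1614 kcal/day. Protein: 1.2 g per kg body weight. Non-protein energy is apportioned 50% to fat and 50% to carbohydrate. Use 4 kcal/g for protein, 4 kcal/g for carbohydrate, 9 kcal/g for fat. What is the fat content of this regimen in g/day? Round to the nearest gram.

Protein = 1.2 × 128 = 153.6 g → 153.6 × 4 = 614.4 kcal.
Non-protein calories = 1614 − 614.4 = 999.6 kcal.
Fat: 50% × 999.6 = 499.8 kcal; carbohydrate: 499.8 kcal.
Fat: 499.8 kcal ÷ 9 kcal/g = 55.5333 g.

56 g/day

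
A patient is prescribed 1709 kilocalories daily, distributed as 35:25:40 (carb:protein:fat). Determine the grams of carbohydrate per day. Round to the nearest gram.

Carbohydrate energy = 35% × 1709 = 598.15 kcal.
At 4 kcal/g: 598.15 ÷ 4 = 149.5375 g.

150 g/day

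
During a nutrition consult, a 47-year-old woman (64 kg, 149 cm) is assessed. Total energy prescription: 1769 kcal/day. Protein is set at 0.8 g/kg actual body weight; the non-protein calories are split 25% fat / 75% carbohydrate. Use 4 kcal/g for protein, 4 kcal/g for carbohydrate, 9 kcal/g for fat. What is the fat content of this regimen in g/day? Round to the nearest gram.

Protein = 0.8 × 64 = 51.2 g → 51.2 × 4 = 204.8 kcal.
Non-protein calories = 1769 − 204.8 = 1564.2 kcal.
Fat: 25% × 1564.2 = 391.05 kcal; carbohydrate: 1173.15 kcal.
Fat: 391.05 kcal ÷ 9 kcal/g = 43.45 g.

43 g/day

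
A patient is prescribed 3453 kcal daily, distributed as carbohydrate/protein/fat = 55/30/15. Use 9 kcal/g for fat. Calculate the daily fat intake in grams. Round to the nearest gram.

Fat energy = 15% × 3453 = 517.95 kcal.
At 9 kcal/g: 517.95 ÷ 9 = 57.55 g.

58 g/day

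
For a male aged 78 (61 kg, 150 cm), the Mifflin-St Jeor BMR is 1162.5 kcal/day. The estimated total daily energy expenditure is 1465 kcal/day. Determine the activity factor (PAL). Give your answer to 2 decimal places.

Activity factor = TEE ÷ BMR = 1465 ÷ 1162.5 = 1.26.

1.26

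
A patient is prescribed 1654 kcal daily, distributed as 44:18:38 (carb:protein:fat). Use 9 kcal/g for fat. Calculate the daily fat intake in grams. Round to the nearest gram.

70 g/day

Fat energy = 38% × 1654 = 628.52 kcal.
At 9 kcal/g: 628.52 ÷ 9 = 69.8356 g.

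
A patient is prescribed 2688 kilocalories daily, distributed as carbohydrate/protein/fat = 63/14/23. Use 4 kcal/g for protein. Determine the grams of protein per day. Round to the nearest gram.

Protein energy = 14% × 2688 = 376.32 kcal.
At 4 kcal/g: 376.32 ÷ 4 = 94.08 g.

94 g/day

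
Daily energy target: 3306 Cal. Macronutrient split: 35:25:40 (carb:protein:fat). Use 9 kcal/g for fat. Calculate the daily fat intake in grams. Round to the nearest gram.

Fat energy = 40% × 3306 = 1322.4 kcal.
At 9 kcal/g: 1322.4 ÷ 9 = 146.9333 g.

147 g/day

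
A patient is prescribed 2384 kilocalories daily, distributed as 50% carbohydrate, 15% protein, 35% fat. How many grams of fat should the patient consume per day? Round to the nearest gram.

Fat energy = 35% × 2384 = 834.4 kcal.
At 9 kcal/g: 834.4 ÷ 9 = 92.7111 g.

93 g/day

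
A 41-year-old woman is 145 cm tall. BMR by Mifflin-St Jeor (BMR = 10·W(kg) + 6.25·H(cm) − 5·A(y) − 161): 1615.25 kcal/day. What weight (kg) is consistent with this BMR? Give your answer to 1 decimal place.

107.5 kg

1615.25 = 10·W + 6.25(145) − 5(41) − 161
10·W = 1615.25 − 540.25 = 1075, so W = 107.5 kg.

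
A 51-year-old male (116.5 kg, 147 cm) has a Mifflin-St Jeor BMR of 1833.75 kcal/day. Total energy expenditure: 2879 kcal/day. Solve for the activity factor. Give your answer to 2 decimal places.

1.57

Activity factor = TEE ÷ BMR = 2879 ÷ 1833.75 = 1.57.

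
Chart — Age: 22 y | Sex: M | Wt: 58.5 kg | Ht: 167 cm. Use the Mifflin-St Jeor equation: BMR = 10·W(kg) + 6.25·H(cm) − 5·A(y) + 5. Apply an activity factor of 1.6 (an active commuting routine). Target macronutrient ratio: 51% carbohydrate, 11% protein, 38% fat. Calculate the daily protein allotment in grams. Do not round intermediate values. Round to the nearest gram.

67 g/day

Mifflin-St Jeor (male): BMR = 10(58.5) + 6.25(167) − 5(22) + 5 = 585 + 1043.75 − 110 + 5 = 1523.75 kcal/day.
TEE = 1523.75 × 1.6 = 2438 kcal/day.
Protein energy = 11% × 2438 = 268.18 kcal.
Protein = 268.18 ÷ 4 kcal/g = 67.045 g.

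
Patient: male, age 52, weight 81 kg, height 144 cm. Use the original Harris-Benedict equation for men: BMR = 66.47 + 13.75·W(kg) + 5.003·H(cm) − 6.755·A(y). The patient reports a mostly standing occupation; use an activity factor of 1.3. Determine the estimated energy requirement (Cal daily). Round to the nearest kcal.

2014 Cal daily

Harris-Benedict: BMR = 66.47 + 13.75(81) + 5.003(144) − 6.755(52) = 1549.392 kcal/day.
TEE = BMR × activity factor = 1549.392 × 1.3 = 2014.2096 kcal/day.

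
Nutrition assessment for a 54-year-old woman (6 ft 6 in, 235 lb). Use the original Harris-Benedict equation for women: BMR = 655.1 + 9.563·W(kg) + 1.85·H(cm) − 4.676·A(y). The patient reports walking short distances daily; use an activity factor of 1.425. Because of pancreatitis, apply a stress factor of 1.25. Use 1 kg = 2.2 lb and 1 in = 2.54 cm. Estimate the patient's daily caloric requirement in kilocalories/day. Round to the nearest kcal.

Convert to metric: weight = 235 ÷ 2.2 = 106.8182 kg; height = (6×12 + 6) × 2.54 = 78 × 2.54 = 198.12 cm.
Harris-Benedict: BMR = 655.1 + 9.563(106.8182) + 1.85(198.12) − 4.676(54) = 1790.6203 kcal/day.
TEE = BMR × activity factor = 1790.6203 × 1.425 = 2551.6339 kcal/day.
Apply stress factor: 2551.6339 × 1.25 = 3189.5424 kcal/day.

3190 kilocalories/day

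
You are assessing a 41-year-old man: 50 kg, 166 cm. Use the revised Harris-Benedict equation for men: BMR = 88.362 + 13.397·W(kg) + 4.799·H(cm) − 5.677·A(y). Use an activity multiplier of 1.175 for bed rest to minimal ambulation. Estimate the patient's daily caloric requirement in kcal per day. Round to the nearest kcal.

1553 kcal per day

Harris-Benedict: BMR = 88.362 + 13.397(50) + 4.799(166) − 5.677(41) = 1322.089 kcal/day.
TEE = BMR × activity factor = 1322.089 × 1.175 = 1553.4546 kcal/day.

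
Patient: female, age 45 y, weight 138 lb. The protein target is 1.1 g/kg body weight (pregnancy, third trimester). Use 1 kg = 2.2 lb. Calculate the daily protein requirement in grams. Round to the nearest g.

69 g/day

Weight in kg = 138 ÷ 2.2 = 62.7273 kg.
Protein = 1.1 g/kg × 62.7273 kg = 69 g/day.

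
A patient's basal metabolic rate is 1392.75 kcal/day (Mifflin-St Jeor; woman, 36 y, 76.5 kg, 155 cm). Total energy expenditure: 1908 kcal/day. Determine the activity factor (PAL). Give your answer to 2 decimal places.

1.37

Activity factor = TEE ÷ BMR = 1908 ÷ 1392.75 = 1.37.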